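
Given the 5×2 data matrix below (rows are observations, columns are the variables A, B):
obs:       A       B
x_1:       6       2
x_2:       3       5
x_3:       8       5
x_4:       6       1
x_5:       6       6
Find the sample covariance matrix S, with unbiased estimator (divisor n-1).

Step 1 — column means:
  mean(A) = (6 + 3 + 8 + 6 + 6) / 5 = 29/5 = 5.8
  mean(B) = (2 + 5 + 5 + 1 + 6) / 5 = 19/5 = 3.8

Step 2 — sample covariance S[i,j] = (1/(n-1)) · Σ_k (x_{k,i} - mean_i) · (x_{k,j} - mean_j), with n-1 = 4.
  S[A,A] = ((0.2)·(0.2) + (-2.8)·(-2.8) + (2.2)·(2.2) + (0.2)·(0.2) + (0.2)·(0.2)) / 4 = 12.8/4 = 3.2
  S[A,B] = ((0.2)·(-1.8) + (-2.8)·(1.2) + (2.2)·(1.2) + (0.2)·(-2.8) + (0.2)·(2.2)) / 4 = -1.2/4 = -0.3
  S[B,B] = ((-1.8)·(-1.8) + (1.2)·(1.2) + (1.2)·(1.2) + (-2.8)·(-2.8) + (2.2)·(2.2)) / 4 = 18.8/4 = 4.7

S is symmetric (S[j,i] = S[i,j]). Assembling:

S = [[3.2, -0.3],
 [-0.3, 4.7]]


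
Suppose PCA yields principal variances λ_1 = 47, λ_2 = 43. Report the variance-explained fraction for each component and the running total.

Step 1 — total variance = trace(Sigma) = Σ λ_i = 47 + 43 = 90.

Step 2 — fraction explained by component i = λ_i / Σ λ:
  PC1: 47/90 = 0.5222
  PC2: 43/90 = 0.4778

Step 3 — cumulative fraction after k components = (λ_1 + ... + λ_k) / Σ λ:
  k = 1: 47/90 = 0.5222
  k = 2: (47 + 43)/90 = 90/90 = 1

Summary (fraction, with percent):

explained: PC1 0.5222 (52.22%), PC2 0.4778 (47.78%);  cumulative: 0.5222, 1


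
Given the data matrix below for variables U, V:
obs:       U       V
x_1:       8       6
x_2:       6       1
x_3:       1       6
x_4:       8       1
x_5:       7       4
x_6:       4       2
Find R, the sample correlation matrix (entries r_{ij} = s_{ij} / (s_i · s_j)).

Step 1 — column means:
  mean(U) = (8 + 6 + 1 + 8 + 7 + 4) / 6 = 34/6 = 5.6667
  mean(V) = (6 + 1 + 6 + 1 + 4 + 2) / 6 = 20/6 = 3.3333

Step 2 — sample variances and covariances s[i,j] = (1/(n-1)) · Σ_k (x_{k,i} - mean_i) · (x_{k,j} - mean_j), with n-1 = 5:
  s[U,U] = ((2.3333)·(2.3333) + (0.3333)·(0.3333) + (-4.6667)·(-4.6667) + (2.3333)·(2.3333) + (1.3333)·(1.3333) + (-1.6667)·(-1.6667)) / 5 = 37.3333/5 = 7.4667
  s[U,V] = ((2.3333)·(2.6667) + (0.3333)·(-2.3333) + (-4.6667)·(2.6667) + (2.3333)·(-2.3333) + (1.3333)·(0.6667) + (-1.6667)·(-1.3333)) / 5 = -9.3333/5 = -1.8667
  s[V,V] = ((2.6667)·(2.6667) + (-2.3333)·(-2.3333) + (2.6667)·(2.6667) + (-2.3333)·(-2.3333) + (0.6667)·(0.6667) + (-1.3333)·(-1.3333)) / 5 = 27.3333/5 = 5.4667
  Sample standard deviations s_i = √(s[i,i]):
  s(U) = √(7.4667) = 2.7325
  s(V) = √(5.4667) = 2.3381

Step 3 — r_{ij} = s_{ij} / (s_i · s_j):
  r[U,U] = 1 (diagonal).
  r[U,V] = -1.8667 / (2.7325 · 2.3381) = -1.8667 / 6.3889 = -0.2922
  r[V,V] = 1 (diagonal).

R is symmetric with unit diagonal. Assembling:

R = [[1, -0.2922],
 [-0.2922, 1]]


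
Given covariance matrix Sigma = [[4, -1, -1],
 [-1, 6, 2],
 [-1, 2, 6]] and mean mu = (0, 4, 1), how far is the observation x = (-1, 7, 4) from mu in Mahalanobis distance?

Step 1 — centre the observation: (x - mu) = (-1, 3, 3).

Step 2 — invert Sigma (cofactor / det for 3×3, or solve directly):
  Sigma^{-1} = [[0.2667, 0.0333, 0.0333],
 [0.0333, 0.1917, -0.0583],
 [0.0333, -0.0583, 0.1917]].

Step 3 — form the quadratic (x - mu)^T · Sigma^{-1} · (x - mu):
  Sigma^{-1} · (x - mu) = (-0.0667, 0.3667, 0.3667).
  (x - mu)^T · [Sigma^{-1} · (x - mu)] = (-1)·(-0.0667) + (3)·(0.3667) + (3)·(0.3667) = 2.2667.

Step 4 — take square root: d = √(2.2667) ≈ 1.5055.

d(x, mu) = √(2.2667) ≈ 1.5055


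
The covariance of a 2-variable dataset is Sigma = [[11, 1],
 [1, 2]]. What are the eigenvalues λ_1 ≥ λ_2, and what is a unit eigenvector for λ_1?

Step 1 — characteristic polynomial of 2×2 Sigma:
  det(Sigma - λI) = λ² - trace · λ + det = 0.
  trace = 11 + 2 = 13, det = 11·2 - (1)² = 21.
Step 2 — discriminant:
  Δ = trace² - 4·det = 169 - 84 = 85.
Step 3 — eigenvalues:
  λ = (trace ± √Δ)/2 = (13 ± 9.2195)/2,
  λ_1 = 11.1098,  λ_2 = 1.8902.

Step 4 — unit eigenvector for λ_1: solve (Sigma - λ_1 I)v = 0. First row:
  (11 - 11.1098)·v_x + (1)·v_y = 0, i.e. (-0.1098)·v_x + (1)·v_y = 0,
  so v ∝ (b, λ_1 - a) = (1, 0.1098) = u.
  ||u|| = √((1)² + (0.1098)²) = √(1.012) ≈ 1.006,
  v_1 = u/||u|| ≈ (0.994, 0.1091) (||v_1|| = 1).

λ_1 = 11.1098,  λ_2 = 1.8902;  v_1 ≈ (0.994, 0.1091)


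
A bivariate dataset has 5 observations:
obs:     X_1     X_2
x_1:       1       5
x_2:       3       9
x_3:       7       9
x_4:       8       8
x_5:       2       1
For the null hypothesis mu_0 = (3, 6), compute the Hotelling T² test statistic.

Step 1 — sample mean vector:
  mean(X_1) = (1 + 3 + 7 + 8 + 2) / 5 = 21/5 = 4.2
  mean(X_2) = (5 + 9 + 9 + 8 + 1) / 5 = 32/5 = 6.4
  x̄ = (4.2, 6.4),  deviation x̄ - mu_0 = (4.2, 6.4) - (3, 6) = (1.2, 0.4).

Step 2 — sample covariance matrix, S[i,j] = (1/(n-1)) · Σ_k (x_{k,i} - mean_i) · (x_{k,j} - mean_j), divisor n-1 = 4:
  S[X_1,X_1] = ((-3.2)·(-3.2) + (-1.2)·(-1.2) + (2.8)·(2.8) + (3.8)·(3.8) + (-2.2)·(-2.2)) / 4 = 38.8/4 = 9.7
  S[X_1,X_2] = ((-3.2)·(-1.4) + (-1.2)·(2.6) + (2.8)·(2.6) + (3.8)·(1.6) + (-2.2)·(-5.4)) / 4 = 26.6/4 = 6.65
  S[X_2,X_2] = ((-1.4)·(-1.4) + (2.6)·(2.6) + (2.6)·(2.6) + (1.6)·(1.6) + (-5.4)·(-5.4)) / 4 = 47.2/4 = 11.8
  S = [[9.7, 6.65],
 [6.65, 11.8]].

Step 3 — invert S. det(S) = 9.7·11.8 - (6.65)² = 70.2375.
  S^{-1} = (1/det) · [[d, -b], [-b, a]] = [[0.168, -0.0947],
 [-0.0947, 0.1381]].

Step 4 — quadratic form (x̄ - mu_0)^T · S^{-1} · (x̄ - mu_0):
  S^{-1} · (x̄ - mu_0) = (0.1637, -0.0584),
  (x̄ - mu_0)^T · [...] = (1.2)·(0.1637) + (0.4)·(-0.0584) = 0.1731.

Step 5 — scale by n: T² = 5 · 0.1731 = 0.8656.

T² ≈ 0.8656


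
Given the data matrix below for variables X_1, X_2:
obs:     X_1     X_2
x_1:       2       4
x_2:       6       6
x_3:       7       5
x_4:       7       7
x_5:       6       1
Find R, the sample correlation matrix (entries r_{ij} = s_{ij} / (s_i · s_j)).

Step 1 — column means:
  mean(X_1) = (2 + 6 + 7 + 7 + 6) / 5 = 28/5 = 5.6
  mean(X_2) = (4 + 6 + 5 + 7 + 1) / 5 = 23/5 = 4.6

Step 2 — sample variances and covariances s[i,j] = (1/(n-1)) · Σ_k (x_{k,i} - mean_i) · (x_{k,j} - mean_j), with n-1 = 4:
  s[X_1,X_1] = ((-3.6)·(-3.6) + (0.4)·(0.4) + (1.4)·(1.4) + (1.4)·(1.4) + (0.4)·(0.4)) / 4 = 17.2/4 = 4.3
  s[X_1,X_2] = ((-3.6)·(-0.6) + (0.4)·(1.4) + (1.4)·(0.4) + (1.4)·(2.4) + (0.4)·(-3.6)) / 4 = 5.2/4 = 1.3
  s[X_2,X_2] = ((-0.6)·(-0.6) + (1.4)·(1.4) + (0.4)·(0.4) + (2.4)·(2.4) + (-3.6)·(-3.6)) / 4 = 21.2/4 = 5.3
  Sample standard deviations s_i = √(s[i,i]):
  s(X_1) = √(4.3) = 2.0736
  s(X_2) = √(5.3) = 2.3022

Step 3 — r_{ij} = s_{ij} / (s_i · s_j):
  r[X_1,X_1] = 1 (diagonal).
  r[X_1,X_2] = 1.3 / (2.0736 · 2.3022) = 1.3 / 4.7739 = 0.2723
  r[X_2,X_2] = 1 (diagonal).

R is symmetric with unit diagonal. Assembling:

R = [[1, 0.2723],
 [0.2723, 1]]


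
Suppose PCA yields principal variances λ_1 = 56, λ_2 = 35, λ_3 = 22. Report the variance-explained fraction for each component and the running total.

Step 1 — total variance = trace(Sigma) = Σ λ_i = 56 + 35 + 22 = 113.

Step 2 — fraction explained by component i = λ_i / Σ λ:
  PC1: 56/113 = 0.4956
  PC2: 35/113 = 0.3097
  PC3: 22/113 = 0.1947

Step 3 — cumulative fraction after k components = (λ_1 + ... + λ_k) / Σ λ:
  k = 1: 56/113 = 0.4956
  k = 2: (56 + 35)/113 = 91/113 = 0.8053
  k = 3: (56 + 35 + 22)/113 = 113/113 = 1

Summary (fraction, with percent):

explained: PC1 0.4956 (49.56%), PC2 0.3097 (30.97%), PC3 0.1947 (19.47%);  cumulative: 0.4956, 0.8053, 1


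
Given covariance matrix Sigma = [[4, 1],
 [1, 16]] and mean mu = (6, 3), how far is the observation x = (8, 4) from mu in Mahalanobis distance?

Step 1 — centre the observation: (x - mu) = (2, 1).

Step 2 — invert Sigma. det(Sigma) = 4·16 - (1)² = 63.
  Sigma^{-1} = (1/det) · [[d, -b], [-b, a]] = [[0.254, -0.0159],
 [-0.0159, 0.0635]].

Step 3 — form the quadratic (x - mu)^T · Sigma^{-1} · (x - mu):
  Sigma^{-1} · (x - mu) = (0.4921, 0.0317).
  (x - mu)^T · [Sigma^{-1} · (x - mu)] = (2)·(0.4921) + (1)·(0.0317) = 1.0159.

Step 4 — take square root: d = √(1.0159) ≈ 1.0079.

d(x, mu) = √(1.0159) ≈ 1.0079


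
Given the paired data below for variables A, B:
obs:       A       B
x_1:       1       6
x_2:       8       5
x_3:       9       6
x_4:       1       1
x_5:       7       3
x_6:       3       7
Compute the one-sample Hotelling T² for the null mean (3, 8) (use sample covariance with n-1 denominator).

Step 1 — sample mean vector:
  mean(A) = (1 + 8 + 9 + 1 + 7 + 3) / 6 = 29/6 = 4.8333
  mean(B) = (6 + 5 + 6 + 1 + 3 + 7) / 6 = 28/6 = 4.6667
  x̄ = (4.8333, 4.6667),  deviation x̄ - mu_0 = (4.8333, 4.6667) - (3, 8) = (1.8333, -3.3333).

Step 2 — sample covariance matrix, S[i,j] = (1/(n-1)) · Σ_k (x_{k,i} - mean_i) · (x_{k,j} - mean_j), divisor n-1 = 5:
  S[A,A] = ((-3.8333)·(-3.8333) + (3.1667)·(3.1667) + (4.1667)·(4.1667) + (-3.8333)·(-3.8333) + (2.1667)·(2.1667) + (-1.8333)·(-1.8333)) / 5 = 64.8333/5 = 12.9667
  S[A,B] = ((-3.8333)·(1.3333) + (3.1667)·(0.3333) + (4.1667)·(1.3333) + (-3.8333)·(-3.6667) + (2.1667)·(-1.6667) + (-1.8333)·(2.3333)) / 5 = 7.6667/5 = 1.5333
  S[B,B] = ((1.3333)·(1.3333) + (0.3333)·(0.3333) + (1.3333)·(1.3333) + (-3.6667)·(-3.6667) + (-1.6667)·(-1.6667) + (2.3333)·(2.3333)) / 5 = 25.3333/5 = 5.0667
  S = [[12.9667, 1.5333],
 [1.5333, 5.0667]].

Step 3 — invert S. det(S) = 12.9667·5.0667 - (1.5333)² = 63.3467.
  S^{-1} = (1/det) · [[d, -b], [-b, a]] = [[0.08, -0.0242],
 [-0.0242, 0.2047]].

Step 4 — quadratic form (x̄ - mu_0)^T · S^{-1} · (x̄ - mu_0):
  S^{-1} · (x̄ - mu_0) = (0.2273, -0.7267),
  (x̄ - mu_0)^T · [...] = (1.8333)·(0.2273) + (-3.3333)·(-0.7267) = 2.8391.

Step 5 — scale by n: T² = 6 · 2.8391 = 17.0343.

T² ≈ 17.0343


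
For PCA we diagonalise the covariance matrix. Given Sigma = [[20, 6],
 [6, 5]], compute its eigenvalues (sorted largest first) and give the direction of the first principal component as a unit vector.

Step 1 — characteristic polynomial of 2×2 Sigma:
  det(Sigma - λI) = λ² - trace · λ + det = 0.
  trace = 20 + 5 = 25, det = 20·5 - (6)² = 64.
Step 2 — discriminant:
  Δ = trace² - 4·det = 625 - 256 = 369.
Step 3 — eigenvalues:
  λ = (trace ± √Δ)/2 = (25 ± 19.2094)/2,
  λ_1 = 22.1047,  λ_2 = 2.8953.

Step 4 — unit eigenvector for λ_1: solve (Sigma - λ_1 I)v = 0. First row:
  (20 - 22.1047)·v_x + (6)·v_y = 0, i.e. (-2.1047)·v_x + (6)·v_y = 0,
  so v ∝ (b, λ_1 - a) = (6, 2.1047) = u.
  ||u|| = √((6)² + (2.1047)²) = √(40.4297) ≈ 6.3584,
  v_1 = u/||u|| ≈ (0.9436, 0.331) (||v_1|| = 1).

λ_1 = 22.1047,  λ_2 = 2.8953;  v_1 ≈ (0.9436, 0.331)


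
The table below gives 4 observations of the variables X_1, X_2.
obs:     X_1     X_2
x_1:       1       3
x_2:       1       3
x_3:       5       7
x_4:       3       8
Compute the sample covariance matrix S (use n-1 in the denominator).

Step 1 — column means:
  mean(X_1) = (1 + 1 + 5 + 3) / 4 = 10/4 = 2.5
  mean(X_2) = (3 + 3 + 7 + 8) / 4 = 21/4 = 5.25

Step 2 — sample covariance S[i,j] = (1/(n-1)) · Σ_k (x_{k,i} - mean_i) · (x_{k,j} - mean_j), with n-1 = 3.
  S[X_1,X_1] = ((-1.5)·(-1.5) + (-1.5)·(-1.5) + (2.5)·(2.5) + (0.5)·(0.5)) / 3 = 11/3 = 3.6667
  S[X_1,X_2] = ((-1.5)·(-2.25) + (-1.5)·(-2.25) + (2.5)·(1.75) + (0.5)·(2.75)) / 3 = 12.5/3 = 4.1667
  S[X_2,X_2] = ((-2.25)·(-2.25) + (-2.25)·(-2.25) + (1.75)·(1.75) + (2.75)·(2.75)) / 3 = 20.75/3 = 6.9167

S is symmetric (S[j,i] = S[i,j]). Assembling:

S = [[3.6667, 4.1667],
 [4.1667, 6.9167]]


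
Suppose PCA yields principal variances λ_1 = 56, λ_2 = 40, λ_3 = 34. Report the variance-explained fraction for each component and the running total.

Step 1 — total variance = trace(Sigma) = Σ λ_i = 56 + 40 + 34 = 130.

Step 2 — fraction explained by component i = λ_i / Σ λ:
  PC1: 56/130 = 0.4308
  PC2: 40/130 = 0.3077
  PC3: 34/130 = 0.2615

Step 3 — cumulative fraction after k components = (λ_1 + ... + λ_k) / Σ λ:
  k = 1: 56/130 = 0.4308
  k = 2: (56 + 40)/130 = 96/130 = 0.7385
  k = 3: (56 + 40 + 34)/130 = 130/130 = 1

Summary (fraction, with percent):

explained: PC1 0.4308 (43.08%), PC2 0.3077 (30.77%), PC3 0.2615 (26.15%);  cumulative: 0.4308, 0.7385, 1


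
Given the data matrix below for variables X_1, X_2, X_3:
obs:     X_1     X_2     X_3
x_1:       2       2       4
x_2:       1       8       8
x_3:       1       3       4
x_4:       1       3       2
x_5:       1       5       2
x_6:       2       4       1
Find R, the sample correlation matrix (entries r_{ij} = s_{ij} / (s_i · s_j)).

Step 1 — column means:
  mean(X_1) = (2 + 1 + 1 + 1 + 1 + 2) / 6 = 8/6 = 1.3333
  mean(X_2) = (2 + 8 + 3 + 3 + 5 + 4) / 6 = 25/6 = 4.1667
  mean(X_3) = (4 + 8 + 4 + 2 + 2 + 1) / 6 = 21/6 = 3.5

Step 2 — sample variances and covariances s[i,j] = (1/(n-1)) · Σ_k (x_{k,i} - mean_i) · (x_{k,j} - mean_j), with n-1 = 5:
  s[X_1,X_1] = ((0.6667)·(0.6667) + (-0.3333)·(-0.3333) + (-0.3333)·(-0.3333) + (-0.3333)·(-0.3333) + (-0.3333)·(-0.3333) + (0.6667)·(0.6667)) / 5 = 1.3333/5 = 0.2667
  s[X_1,X_2] = ((0.6667)·(-2.1667) + (-0.3333)·(3.8333) + (-0.3333)·(-1.1667) + (-0.3333)·(-1.1667) + (-0.3333)·(0.8333) + (0.6667)·(-0.1667)) / 5 = -2.3333/5 = -0.4667
  s[X_1,X_3] = ((0.6667)·(0.5) + (-0.3333)·(4.5) + (-0.3333)·(0.5) + (-0.3333)·(-1.5) + (-0.3333)·(-1.5) + (0.6667)·(-2.5)) / 5 = -2/5 = -0.4
  s[X_2,X_2] = ((-2.1667)·(-2.1667) + (3.8333)·(3.8333) + (-1.1667)·(-1.1667) + (-1.1667)·(-1.1667) + (0.8333)·(0.8333) + (-0.1667)·(-0.1667)) / 5 = 22.8333/5 = 4.5667
  s[X_2,X_3] = ((-2.1667)·(0.5) + (3.8333)·(4.5) + (-1.1667)·(0.5) + (-1.1667)·(-1.5) + (0.8333)·(-1.5) + (-0.1667)·(-2.5)) / 5 = 16.5/5 = 3.3
  s[X_3,X_3] = ((0.5)·(0.5) + (4.5)·(4.5) + (0.5)·(0.5) + (-1.5)·(-1.5) + (-1.5)·(-1.5) + (-2.5)·(-2.5)) / 5 = 31.5/5 = 6.3
  Sample standard deviations s_i = √(s[i,i]):
  s(X_1) = √(0.2667) = 0.5164
  s(X_2) = √(4.5667) = 2.137
  s(X_3) = √(6.3) = 2.51

Step 3 — r_{ij} = s_{ij} / (s_i · s_j):
  r[X_1,X_1] = 1 (diagonal).
  r[X_1,X_2] = -0.4667 / (0.5164 · 2.137) = -0.4667 / 1.1035 = -0.4229
  r[X_1,X_3] = -0.4 / (0.5164 · 2.51) = -0.4 / 1.2961 = -0.3086
  r[X_2,X_2] = 1 (diagonal).
  r[X_2,X_3] = 3.3 / (2.137 · 2.51) = 3.3 / 5.3638 = 0.6152
  r[X_3,X_3] = 1 (diagonal).

R is symmetric with unit diagonal. Assembling:

R = [[1, -0.4229, -0.3086],
 [-0.4229, 1, 0.6152],
 [-0.3086, 0.6152, 1]]


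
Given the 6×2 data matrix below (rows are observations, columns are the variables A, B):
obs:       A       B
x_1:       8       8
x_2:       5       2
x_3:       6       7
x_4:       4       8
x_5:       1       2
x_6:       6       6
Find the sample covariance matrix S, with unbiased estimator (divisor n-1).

Step 1 — column means:
  mean(A) = (8 + 5 + 6 + 4 + 1 + 6) / 6 = 30/6 = 5
  mean(B) = (8 + 2 + 7 + 8 + 2 + 6) / 6 = 33/6 = 5.5

Step 2 — sample covariance S[i,j] = (1/(n-1)) · Σ_k (x_{k,i} - mean_i) · (x_{k,j} - mean_j), with n-1 = 5.
  S[A,A] = ((3)·(3) + (0)·(0) + (1)·(1) + (-1)·(-1) + (-4)·(-4) + (1)·(1)) / 5 = 28/5 = 5.6
  S[A,B] = ((3)·(2.5) + (0)·(-3.5) + (1)·(1.5) + (-1)·(2.5) + (-4)·(-3.5) + (1)·(0.5)) / 5 = 21/5 = 4.2
  S[B,B] = ((2.5)·(2.5) + (-3.5)·(-3.5) + (1.5)·(1.5) + (2.5)·(2.5) + (-3.5)·(-3.5) + (0.5)·(0.5)) / 5 = 39.5/5 = 7.9

S is symmetric (S[j,i] = S[i,j]). Assembling:

S = [[5.6, 4.2],
 [4.2, 7.9]]


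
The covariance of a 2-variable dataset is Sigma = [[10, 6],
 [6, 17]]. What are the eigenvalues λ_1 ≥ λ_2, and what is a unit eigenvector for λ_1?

Step 1 — characteristic polynomial of 2×2 Sigma:
  det(Sigma - λI) = λ² - trace · λ + det = 0.
  trace = 10 + 17 = 27, det = 10·17 - (6)² = 134.
Step 2 — discriminant:
  Δ = trace² - 4·det = 729 - 536 = 193.
Step 3 — eigenvalues:
  λ = (trace ± √Δ)/2 = (27 ± 13.8924)/2,
  λ_1 = 20.4462,  λ_2 = 6.5538.

Step 4 — unit eigenvector for λ_1: solve (Sigma - λ_1 I)v = 0. First row:
  (10 - 20.4462)·v_x + (6)·v_y = 0, i.e. (-10.4462)·v_x + (6)·v_y = 0,
  so v ∝ (b, λ_1 - a) = (6, 10.4462) = u.
  ||u|| = √((6)² + (10.4462)²) = √(145.1236) ≈ 12.0467,
  v_1 = u/||u|| ≈ (0.4981, 0.8671) (||v_1|| = 1).

λ_1 = 20.4462,  λ_2 = 6.5538;  v_1 ≈ (0.4981, 0.8671)


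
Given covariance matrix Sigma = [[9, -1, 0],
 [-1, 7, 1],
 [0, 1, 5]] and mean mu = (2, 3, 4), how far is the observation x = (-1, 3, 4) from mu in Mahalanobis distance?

Step 1 — centre the observation: (x - mu) = (-3, 0, 0).

Step 2 — invert Sigma (cofactor / det for 3×3, or solve directly):
  Sigma^{-1} = [[0.113, 0.0166, -0.0033],
 [0.0166, 0.1495, -0.0299],
 [-0.0033, -0.0299, 0.206]].

Step 3 — form the quadratic (x - mu)^T · Sigma^{-1} · (x - mu):
  Sigma^{-1} · (x - mu) = (-0.3389, -0.0498, 0.01).
  (x - mu)^T · [Sigma^{-1} · (x - mu)] = (-3)·(-0.3389) + (0)·(-0.0498) + (0)·(0.01) = 1.0166.

Step 4 — take square root: d = √(1.0166) ≈ 1.0083.

d(x, mu) = √(1.0166) ≈ 1.0083


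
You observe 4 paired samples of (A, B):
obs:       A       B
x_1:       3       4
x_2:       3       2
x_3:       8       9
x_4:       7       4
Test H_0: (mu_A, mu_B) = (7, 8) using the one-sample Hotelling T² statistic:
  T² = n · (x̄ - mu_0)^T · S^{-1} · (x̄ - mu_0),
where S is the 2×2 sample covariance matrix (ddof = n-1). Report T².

Step 1 — sample mean vector:
  mean(A) = (3 + 3 + 8 + 7) / 4 = 21/4 = 5.25
  mean(B) = (4 + 2 + 9 + 4) / 4 = 19/4 = 4.75
  x̄ = (5.25, 4.75),  deviation x̄ - mu_0 = (5.25, 4.75) - (7, 8) = (-1.75, -3.25).

Step 2 — sample covariance matrix, S[i,j] = (1/(n-1)) · Σ_k (x_{k,i} - mean_i) · (x_{k,j} - mean_j), divisor n-1 = 3:
  S[A,A] = ((-2.25)·(-2.25) + (-2.25)·(-2.25) + (2.75)·(2.75) + (1.75)·(1.75)) / 3 = 20.75/3 = 6.9167
  S[A,B] = ((-2.25)·(-0.75) + (-2.25)·(-2.75) + (2.75)·(4.25) + (1.75)·(-0.75)) / 3 = 18.25/3 = 6.0833
  S[B,B] = ((-0.75)·(-0.75) + (-2.75)·(-2.75) + (4.25)·(4.25) + (-0.75)·(-0.75)) / 3 = 26.75/3 = 8.9167
  S = [[6.9167, 6.0833],
 [6.0833, 8.9167]].

Step 3 — invert S. det(S) = 6.9167·8.9167 - (6.0833)² = 24.6667.
  S^{-1} = (1/det) · [[d, -b], [-b, a]] = [[0.3615, -0.2466],
 [-0.2466, 0.2804]].

Step 4 — quadratic form (x̄ - mu_0)^T · S^{-1} · (x̄ - mu_0):
  S^{-1} · (x̄ - mu_0) = (0.1689, -0.4797),
  (x̄ - mu_0)^T · [...] = (-1.75)·(0.1689) + (-3.25)·(-0.4797) = 1.2635.

Step 5 — scale by n: T² = 4 · 1.2635 = 5.0541.

T² ≈ 5.0541


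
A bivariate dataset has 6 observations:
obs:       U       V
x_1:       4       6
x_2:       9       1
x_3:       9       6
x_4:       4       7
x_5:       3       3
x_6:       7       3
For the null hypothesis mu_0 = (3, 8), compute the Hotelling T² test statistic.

Step 1 — sample mean vector:
  mean(U) = (4 + 9 + 9 + 4 + 3 + 7) / 6 = 36/6 = 6
  mean(V) = (6 + 1 + 6 + 7 + 3 + 3) / 6 = 26/6 = 4.3333
  x̄ = (6, 4.3333),  deviation x̄ - mu_0 = (6, 4.3333) - (3, 8) = (3, -3.6667).

Step 2 — sample covariance matrix, S[i,j] = (1/(n-1)) · Σ_k (x_{k,i} - mean_i) · (x_{k,j} - mean_j), divisor n-1 = 5:
  S[U,U] = ((-2)·(-2) + (3)·(3) + (3)·(3) + (-2)·(-2) + (-3)·(-3) + (1)·(1)) / 5 = 36/5 = 7.2
  S[U,V] = ((-2)·(1.6667) + (3)·(-3.3333) + (3)·(1.6667) + (-2)·(2.6667) + (-3)·(-1.3333) + (1)·(-1.3333)) / 5 = -11/5 = -2.2
  S[V,V] = ((1.6667)·(1.6667) + (-3.3333)·(-3.3333) + (1.6667)·(1.6667) + (2.6667)·(2.6667) + (-1.3333)·(-1.3333) + (-1.3333)·(-1.3333)) / 5 = 27.3333/5 = 5.4667
  S = [[7.2, -2.2],
 [-2.2, 5.4667]].

Step 3 — invert S. det(S) = 7.2·5.4667 - (-2.2)² = 34.52.
  S^{-1} = (1/det) · [[d, -b], [-b, a]] = [[0.1584, 0.0637],
 [0.0637, 0.2086]].

Step 4 — quadratic form (x̄ - mu_0)^T · S^{-1} · (x̄ - mu_0):
  S^{-1} · (x̄ - mu_0) = (0.2414, -0.5736),
  (x̄ - mu_0)^T · [...] = (3)·(0.2414) + (-3.6667)·(-0.5736) = 2.8273.

Step 5 — scale by n: T² = 6 · 2.8273 = 16.9641.

T² ≈ 16.9641


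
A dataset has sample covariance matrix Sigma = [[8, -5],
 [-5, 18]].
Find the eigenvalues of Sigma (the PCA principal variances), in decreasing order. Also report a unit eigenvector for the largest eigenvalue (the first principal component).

Step 1 — characteristic polynomial of 2×2 Sigma:
  det(Sigma - λI) = λ² - trace · λ + det = 0.
  trace = 8 + 18 = 26, det = 8·18 - (-5)² = 119.
Step 2 — discriminant:
  Δ = trace² - 4·det = 676 - 476 = 200.
Step 3 — eigenvalues:
  λ = (trace ± √Δ)/2 = (26 ± 14.1421)/2,
  λ_1 = 20.0711,  λ_2 = 5.9289.

Step 4 — unit eigenvector for λ_1: solve (Sigma - λ_1 I)v = 0. First row:
  (8 - 20.0711)·v_x + (-5)·v_y = 0, i.e. (-12.0711)·v_x + (-5)·v_y = 0,
  so v ∝ (b, λ_1 - a) = (-5, 12.0711); multiply by -1 so the first entry is positive: u = (5, -12.0711).
  ||u|| = √((5)² + (-12.0711)²) = √(170.7107) ≈ 13.0656,
  v_1 = u/||u|| ≈ (0.3827, -0.9239) (||v_1|| = 1).

λ_1 = 20.0711,  λ_2 = 5.9289;  v_1 ≈ (0.3827, -0.9239)


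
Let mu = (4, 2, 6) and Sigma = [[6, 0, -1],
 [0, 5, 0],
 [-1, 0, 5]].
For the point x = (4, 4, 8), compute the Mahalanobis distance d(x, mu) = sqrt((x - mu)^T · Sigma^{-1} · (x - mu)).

Step 1 — centre the observation: (x - mu) = (0, 2, 2).

Step 2 — invert Sigma (cofactor / det for 3×3, or solve directly):
  Sigma^{-1} = [[0.1724, 0, 0.0345],
 [0, 0.2, 0],
 [0.0345, 0, 0.2069]].

Step 3 — form the quadratic (x - mu)^T · Sigma^{-1} · (x - mu):
  Sigma^{-1} · (x - mu) = (0.069, 0.4, 0.4138).
  (x - mu)^T · [Sigma^{-1} · (x - mu)] = (0)·(0.069) + (2)·(0.4) + (2)·(0.4138) = 1.6276.

Step 4 — take square root: d = √(1.6276) ≈ 1.2758.

d(x, mu) = √(1.6276) ≈ 1.2758


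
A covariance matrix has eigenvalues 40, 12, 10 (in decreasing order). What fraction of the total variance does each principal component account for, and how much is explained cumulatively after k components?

Step 1 — total variance = trace(Sigma) = Σ λ_i = 40 + 12 + 10 = 62.

Step 2 — fraction explained by component i = λ_i / Σ λ:
  PC1: 40/62 = 0.6452
  PC2: 12/62 = 0.1935
  PC3: 10/62 = 0.1613

Step 3 — cumulative fraction after k components = (λ_1 + ... + λ_k) / Σ λ:
  k = 1: 40/62 = 0.6452
  k = 2: (40 + 12)/62 = 52/62 = 0.8387
  k = 3: (40 + 12 + 10)/62 = 62/62 = 1

Summary (fraction, with percent):

explained: PC1 0.6452 (64.52%), PC2 0.1935 (19.35%), PC3 0.1613 (16.13%);  cumulative: 0.6452, 0.8387, 1


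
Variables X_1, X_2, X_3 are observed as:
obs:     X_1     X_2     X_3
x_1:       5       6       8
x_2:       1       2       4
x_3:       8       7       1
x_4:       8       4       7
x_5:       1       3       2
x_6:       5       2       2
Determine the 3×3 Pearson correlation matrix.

Step 1 — column means:
  mean(X_1) = (5 + 1 + 8 + 8 + 1 + 5) / 6 = 28/6 = 4.6667
  mean(X_2) = (6 + 2 + 7 + 4 + 3 + 2) / 6 = 24/6 = 4
  mean(X_3) = (8 + 4 + 1 + 7 + 2 + 2) / 6 = 24/6 = 4

Step 2 — sample variances and covariances s[i,j] = (1/(n-1)) · Σ_k (x_{k,i} - mean_i) · (x_{k,j} - mean_j), with n-1 = 5:
  s[X_1,X_1] = ((0.3333)·(0.3333) + (-3.6667)·(-3.6667) + (3.3333)·(3.3333) + (3.3333)·(3.3333) + (-3.6667)·(-3.6667) + (0.3333)·(0.3333)) / 5 = 49.3333/5 = 9.8667
  s[X_1,X_2] = ((0.3333)·(2) + (-3.6667)·(-2) + (3.3333)·(3) + (3.3333)·(0) + (-3.6667)·(-1) + (0.3333)·(-2)) / 5 = 21/5 = 4.2
  s[X_1,X_3] = ((0.3333)·(4) + (-3.6667)·(0) + (3.3333)·(-3) + (3.3333)·(3) + (-3.6667)·(-2) + (0.3333)·(-2)) / 5 = 8/5 = 1.6
  s[X_2,X_2] = ((2)·(2) + (-2)·(-2) + (3)·(3) + (0)·(0) + (-1)·(-1) + (-2)·(-2)) / 5 = 22/5 = 4.4
  s[X_2,X_3] = ((2)·(4) + (-2)·(0) + (3)·(-3) + (0)·(3) + (-1)·(-2) + (-2)·(-2)) / 5 = 5/5 = 1
  s[X_3,X_3] = ((4)·(4) + (0)·(0) + (-3)·(-3) + (3)·(3) + (-2)·(-2) + (-2)·(-2)) / 5 = 42/5 = 8.4
  Sample standard deviations s_i = √(s[i,i]):
  s(X_1) = √(9.8667) = 3.1411
  s(X_2) = √(4.4) = 2.0976
  s(X_3) = √(8.4) = 2.8983

Step 3 — r_{ij} = s_{ij} / (s_i · s_j):
  r[X_1,X_1] = 1 (diagonal).
  r[X_1,X_2] = 4.2 / (3.1411 · 2.0976) = 4.2 / 6.5889 = 0.6374
  r[X_1,X_3] = 1.6 / (3.1411 · 2.8983) = 1.6 / 9.1038 = 0.1757
  r[X_2,X_2] = 1 (diagonal).
  r[X_2,X_3] = 1 / (2.0976 · 2.8983) = 1 / 6.0795 = 0.1645
  r[X_3,X_3] = 1 (diagonal).

R is symmetric with unit diagonal. Assembling:

R = [[1, 0.6374, 0.1757],
 [0.6374, 1, 0.1645],
 [0.1757, 0.1645, 1]]


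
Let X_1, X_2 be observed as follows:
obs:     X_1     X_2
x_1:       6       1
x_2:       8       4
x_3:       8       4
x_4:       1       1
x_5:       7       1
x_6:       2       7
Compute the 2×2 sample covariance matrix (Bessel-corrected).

Step 1 — column means:
  mean(X_1) = (6 + 8 + 8 + 1 + 7 + 2) / 6 = 32/6 = 5.3333
  mean(X_2) = (1 + 4 + 4 + 1 + 1 + 7) / 6 = 18/6 = 3

Step 2 — sample covariance S[i,j] = (1/(n-1)) · Σ_k (x_{k,i} - mean_i) · (x_{k,j} - mean_j), with n-1 = 5.
  S[X_1,X_1] = ((0.6667)·(0.6667) + (2.6667)·(2.6667) + (2.6667)·(2.6667) + (-4.3333)·(-4.3333) + (1.6667)·(1.6667) + (-3.3333)·(-3.3333)) / 5 = 47.3333/5 = 9.4667
  S[X_1,X_2] = ((0.6667)·(-2) + (2.6667)·(1) + (2.6667)·(1) + (-4.3333)·(-2) + (1.6667)·(-2) + (-3.3333)·(4)) / 5 = -4/5 = -0.8
  S[X_2,X_2] = ((-2)·(-2) + (1)·(1) + (1)·(1) + (-2)·(-2) + (-2)·(-2) + (4)·(4)) / 5 = 30/5 = 6

S is symmetric (S[j,i] = S[i,j]). Assembling:

S = [[9.4667, -0.8],
 [-0.8, 6]]


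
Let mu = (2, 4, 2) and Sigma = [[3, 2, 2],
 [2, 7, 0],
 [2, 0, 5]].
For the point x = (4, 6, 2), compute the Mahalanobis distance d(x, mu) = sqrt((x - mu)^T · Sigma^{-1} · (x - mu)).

Step 1 — centre the observation: (x - mu) = (2, 2, 0).

Step 2 — invert Sigma (cofactor / det for 3×3, or solve directly):
  Sigma^{-1} = [[0.614, -0.1754, -0.2456],
 [-0.1754, 0.193, 0.0702],
 [-0.2456, 0.0702, 0.2982]].

Step 3 — form the quadratic (x - mu)^T · Sigma^{-1} · (x - mu):
  Sigma^{-1} · (x - mu) = (0.8772, 0.0351, -0.3509).
  (x - mu)^T · [Sigma^{-1} · (x - mu)] = (2)·(0.8772) + (2)·(0.0351) + (0)·(-0.3509) = 1.8246.

Step 4 — take square root: d = √(1.8246) ≈ 1.3508.

d(x, mu) = √(1.8246) ≈ 1.3508


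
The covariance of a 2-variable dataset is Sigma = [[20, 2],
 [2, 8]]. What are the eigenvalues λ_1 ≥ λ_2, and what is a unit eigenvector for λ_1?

Step 1 — characteristic polynomial of 2×2 Sigma:
  det(Sigma - λI) = λ² - trace · λ + det = 0.
  trace = 20 + 8 = 28, det = 20·8 - (2)² = 156.
Step 2 — discriminant:
  Δ = trace² - 4·det = 784 - 624 = 160.
Step 3 — eigenvalues:
  λ = (trace ± √Δ)/2 = (28 ± 12.6491)/2,
  λ_1 = 20.3246,  λ_2 = 7.6754.

Step 4 — unit eigenvector for λ_1: solve (Sigma - λ_1 I)v = 0. First row:
  (20 - 20.3246)·v_x + (2)·v_y = 0, i.e. (-0.3246)·v_x + (2)·v_y = 0,
  so v ∝ (b, λ_1 - a) = (2, 0.3246) = u.
  ||u|| = √((2)² + (0.3246)²) = √(4.1053) ≈ 2.0262,
  v_1 = u/||u|| ≈ (0.9871, 0.1602) (||v_1|| = 1).

λ_1 = 20.3246,  λ_2 = 7.6754;  v_1 ≈ (0.9871, 0.1602)


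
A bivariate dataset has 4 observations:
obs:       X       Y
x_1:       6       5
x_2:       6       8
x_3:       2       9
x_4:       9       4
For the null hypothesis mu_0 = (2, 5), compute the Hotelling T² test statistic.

Step 1 — sample mean vector:
  mean(X) = (6 + 6 + 2 + 9) / 4 = 23/4 = 5.75
  mean(Y) = (5 + 8 + 9 + 4) / 4 = 26/4 = 6.5
  x̄ = (5.75, 6.5),  deviation x̄ - mu_0 = (5.75, 6.5) - (2, 5) = (3.75, 1.5).

Step 2 — sample covariance matrix, S[i,j] = (1/(n-1)) · Σ_k (x_{k,i} - mean_i) · (x_{k,j} - mean_j), divisor n-1 = 3:
  S[X,X] = ((0.25)·(0.25) + (0.25)·(0.25) + (-3.75)·(-3.75) + (3.25)·(3.25)) / 3 = 24.75/3 = 8.25
  S[X,Y] = ((0.25)·(-1.5) + (0.25)·(1.5) + (-3.75)·(2.5) + (3.25)·(-2.5)) / 3 = -17.5/3 = -5.8333
  S[Y,Y] = ((-1.5)·(-1.5) + (1.5)·(1.5) + (2.5)·(2.5) + (-2.5)·(-2.5)) / 3 = 17/3 = 5.6667
  S = [[8.25, -5.8333],
 [-5.8333, 5.6667]].

Step 3 — invert S. det(S) = 8.25·5.6667 - (-5.8333)² = 12.7222.
  S^{-1} = (1/det) · [[d, -b], [-b, a]] = [[0.4454, 0.4585],
 [0.4585, 0.6485]].

Step 4 — quadratic form (x̄ - mu_0)^T · S^{-1} · (x̄ - mu_0):
  S^{-1} · (x̄ - mu_0) = (2.3581, 2.6921),
  (x̄ - mu_0)^T · [...] = (3.75)·(2.3581) + (1.5)·(2.6921) = 12.881.

Step 5 — scale by n: T² = 4 · 12.881 = 51.524.

T² ≈ 51.524


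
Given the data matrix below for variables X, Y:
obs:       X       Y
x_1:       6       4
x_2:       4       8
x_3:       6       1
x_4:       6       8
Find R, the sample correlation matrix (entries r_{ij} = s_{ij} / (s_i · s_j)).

Step 1 — column means:
  mean(X) = (6 + 4 + 6 + 6) / 4 = 22/4 = 5.5
  mean(Y) = (4 + 8 + 1 + 8) / 4 = 21/4 = 5.25

Step 2 — sample variances and covariances s[i,j] = (1/(n-1)) · Σ_k (x_{k,i} - mean_i) · (x_{k,j} - mean_j), with n-1 = 3:
  s[X,X] = ((0.5)·(0.5) + (-1.5)·(-1.5) + (0.5)·(0.5) + (0.5)·(0.5)) / 3 = 3/3 = 1
  s[X,Y] = ((0.5)·(-1.25) + (-1.5)·(2.75) + (0.5)·(-4.25) + (0.5)·(2.75)) / 3 = -5.5/3 = -1.8333
  s[Y,Y] = ((-1.25)·(-1.25) + (2.75)·(2.75) + (-4.25)·(-4.25) + (2.75)·(2.75)) / 3 = 34.75/3 = 11.5833
  Sample standard deviations s_i = √(s[i,i]):
  s(X) = √(1) = 1
  s(Y) = √(11.5833) = 3.4034

Step 3 — r_{ij} = s_{ij} / (s_i · s_j):
  r[X,X] = 1 (diagonal).
  r[X,Y] = -1.8333 / (1 · 3.4034) = -1.8333 / 3.4034 = -0.5387
  r[Y,Y] = 1 (diagonal).

R is symmetric with unit diagonal. Assembling:

R = [[1, -0.5387],
 [-0.5387, 1]]


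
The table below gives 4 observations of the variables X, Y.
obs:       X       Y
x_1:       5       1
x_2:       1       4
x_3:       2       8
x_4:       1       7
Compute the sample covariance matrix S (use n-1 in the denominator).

Step 1 — column means:
  mean(X) = (5 + 1 + 2 + 1) / 4 = 9/4 = 2.25
  mean(Y) = (1 + 4 + 8 + 7) / 4 = 20/4 = 5

Step 2 — sample covariance S[i,j] = (1/(n-1)) · Σ_k (x_{k,i} - mean_i) · (x_{k,j} - mean_j), with n-1 = 3.
  S[X,X] = ((2.75)·(2.75) + (-1.25)·(-1.25) + (-0.25)·(-0.25) + (-1.25)·(-1.25)) / 3 = 10.75/3 = 3.5833
  S[X,Y] = ((2.75)·(-4) + (-1.25)·(-1) + (-0.25)·(3) + (-1.25)·(2)) / 3 = -13/3 = -4.3333
  S[Y,Y] = ((-4)·(-4) + (-1)·(-1) + (3)·(3) + (2)·(2)) / 3 = 30/3 = 10

S is symmetric (S[j,i] = S[i,j]). Assembling:

S = [[3.5833, -4.3333],
 [-4.3333, 10]]


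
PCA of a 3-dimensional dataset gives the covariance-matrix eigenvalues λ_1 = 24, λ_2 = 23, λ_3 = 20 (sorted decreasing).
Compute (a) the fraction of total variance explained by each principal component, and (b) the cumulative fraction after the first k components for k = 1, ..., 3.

Step 1 — total variance = trace(Sigma) = Σ λ_i = 24 + 23 + 20 = 67.

Step 2 — fraction explained by component i = λ_i / Σ λ:
  PC1: 24/67 = 0.3582
  PC2: 23/67 = 0.3433
  PC3: 20/67 = 0.2985

Step 3 — cumulative fraction after k components = (λ_1 + ... + λ_k) / Σ λ:
  k = 1: 24/67 = 0.3582
  k = 2: (24 + 23)/67 = 47/67 = 0.7015
  k = 3: (24 + 23 + 20)/67 = 67/67 = 1

Summary (fraction, with percent):

explained: PC1 0.3582 (35.82%), PC2 0.3433 (34.33%), PC3 0.2985 (29.85%);  cumulative: 0.3582, 0.7015, 1


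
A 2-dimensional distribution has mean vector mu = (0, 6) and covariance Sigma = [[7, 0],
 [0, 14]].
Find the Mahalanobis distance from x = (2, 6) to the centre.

Step 1 — centre the observation: (x - mu) = (2, 0).

Step 2 — invert Sigma. det(Sigma) = 7·14 - (0)² = 98.
  Sigma^{-1} = (1/det) · [[d, -b], [-b, a]] = [[0.1429, 0],
 [0, 0.0714]].

Step 3 — form the quadratic (x - mu)^T · Sigma^{-1} · (x - mu):
  Sigma^{-1} · (x - mu) = (0.2857, 0).
  (x - mu)^T · [Sigma^{-1} · (x - mu)] = (2)·(0.2857) + (0)·(0) = 0.5714.

Step 4 — take square root: d = √(0.5714) ≈ 0.7559.

d(x, mu) = √(0.5714) ≈ 0.7559


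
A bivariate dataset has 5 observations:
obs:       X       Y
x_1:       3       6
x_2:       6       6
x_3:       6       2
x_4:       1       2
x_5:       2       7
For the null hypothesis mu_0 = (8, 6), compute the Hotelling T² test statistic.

Step 1 — sample mean vector:
  mean(X) = (3 + 6 + 6 + 1 + 2) / 5 = 18/5 = 3.6
  mean(Y) = (6 + 6 + 2 + 2 + 7) / 5 = 23/5 = 4.6
  x̄ = (3.6, 4.6),  deviation x̄ - mu_0 = (3.6, 4.6) - (8, 6) = (-4.4, -1.4).

Step 2 — sample covariance matrix, S[i,j] = (1/(n-1)) · Σ_k (x_{k,i} - mean_i) · (x_{k,j} - mean_j), divisor n-1 = 4:
  S[X,X] = ((-0.6)·(-0.6) + (2.4)·(2.4) + (2.4)·(2.4) + (-2.6)·(-2.6) + (-1.6)·(-1.6)) / 4 = 21.2/4 = 5.3
  S[X,Y] = ((-0.6)·(1.4) + (2.4)·(1.4) + (2.4)·(-2.6) + (-2.6)·(-2.6) + (-1.6)·(2.4)) / 4 = -0.8/4 = -0.2
  S[Y,Y] = ((1.4)·(1.4) + (1.4)·(1.4) + (-2.6)·(-2.6) + (-2.6)·(-2.6) + (2.4)·(2.4)) / 4 = 23.2/4 = 5.8
  S = [[5.3, -0.2],
 [-0.2, 5.8]].

Step 3 — invert S. det(S) = 5.3·5.8 - (-0.2)² = 30.7.
  S^{-1} = (1/det) · [[d, -b], [-b, a]] = [[0.1889, 0.0065],
 [0.0065, 0.1726]].

Step 4 — quadratic form (x̄ - mu_0)^T · S^{-1} · (x̄ - mu_0):
  S^{-1} · (x̄ - mu_0) = (-0.8404, -0.2704),
  (x̄ - mu_0)^T · [...] = (-4.4)·(-0.8404) + (-1.4)·(-0.2704) = 4.0762.

Step 5 — scale by n: T² = 5 · 4.0762 = 20.3811.

T² ≈ 20.3811


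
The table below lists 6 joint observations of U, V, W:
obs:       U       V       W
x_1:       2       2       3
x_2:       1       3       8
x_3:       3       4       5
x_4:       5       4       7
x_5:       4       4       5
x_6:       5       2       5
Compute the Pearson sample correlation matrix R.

Step 1 — column means:
  mean(U) = (2 + 1 + 3 + 5 + 4 + 5) / 6 = 20/6 = 3.3333
  mean(V) = (2 + 3 + 4 + 4 + 4 + 2) / 6 = 19/6 = 3.1667
  mean(W) = (3 + 8 + 5 + 7 + 5 + 5) / 6 = 33/6 = 5.5

Step 2 — sample variances and covariances s[i,j] = (1/(n-1)) · Σ_k (x_{k,i} - mean_i) · (x_{k,j} - mean_j), with n-1 = 5:
  s[U,U] = ((-1.3333)·(-1.3333) + (-2.3333)·(-2.3333) + (-0.3333)·(-0.3333) + (1.6667)·(1.6667) + (0.6667)·(0.6667) + (1.6667)·(1.6667)) / 5 = 13.3333/5 = 2.6667
  s[U,V] = ((-1.3333)·(-1.1667) + (-2.3333)·(-0.1667) + (-0.3333)·(0.8333) + (1.6667)·(0.8333) + (0.6667)·(0.8333) + (1.6667)·(-1.1667)) / 5 = 1.6667/5 = 0.3333
  s[U,W] = ((-1.3333)·(-2.5) + (-2.3333)·(2.5) + (-0.3333)·(-0.5) + (1.6667)·(1.5) + (0.6667)·(-0.5) + (1.6667)·(-0.5)) / 5 = -1/5 = -0.2
  s[V,V] = ((-1.1667)·(-1.1667) + (-0.1667)·(-0.1667) + (0.8333)·(0.8333) + (0.8333)·(0.8333) + (0.8333)·(0.8333) + (-1.1667)·(-1.1667)) / 5 = 4.8333/5 = 0.9667
  s[V,W] = ((-1.1667)·(-2.5) + (-0.1667)·(2.5) + (0.8333)·(-0.5) + (0.8333)·(1.5) + (0.8333)·(-0.5) + (-1.1667)·(-0.5)) / 5 = 3.5/5 = 0.7
  s[W,W] = ((-2.5)·(-2.5) + (2.5)·(2.5) + (-0.5)·(-0.5) + (1.5)·(1.5) + (-0.5)·(-0.5) + (-0.5)·(-0.5)) / 5 = 15.5/5 = 3.1
  Sample standard deviations s_i = √(s[i,i]):
  s(U) = √(2.6667) = 1.633
  s(V) = √(0.9667) = 0.9832
  s(W) = √(3.1) = 1.7607

Step 3 — r_{ij} = s_{ij} / (s_i · s_j):
  r[U,U] = 1 (diagonal).
  r[U,V] = 0.3333 / (1.633 · 0.9832) = 0.3333 / 1.6055 = 0.2076
  r[U,W] = -0.2 / (1.633 · 1.7607) = -0.2 / 2.8752 = -0.0696
  r[V,V] = 1 (diagonal).
  r[V,W] = 0.7 / (0.9832 · 1.7607) = 0.7 / 1.7311 = 0.4044
  r[W,W] = 1 (diagonal).

R is symmetric with unit diagonal. Assembling:

R = [[1, 0.2076, -0.0696],
 [0.2076, 1, 0.4044],
 [-0.0696, 0.4044, 1]]


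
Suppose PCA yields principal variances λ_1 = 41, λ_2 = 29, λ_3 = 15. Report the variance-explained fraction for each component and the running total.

Step 1 — total variance = trace(Sigma) = Σ λ_i = 41 + 29 + 15 = 85.

Step 2 — fraction explained by component i = λ_i / Σ λ:
  PC1: 41/85 = 0.4824
  PC2: 29/85 = 0.3412
  PC3: 15/85 = 0.1765

Step 3 — cumulative fraction after k components = (λ_1 + ... + λ_k) / Σ λ:
  k = 1: 41/85 = 0.4824
  k = 2: (41 + 29)/85 = 70/85 = 0.8235
  k = 3: (41 + 29 + 15)/85 = 85/85 = 1

Summary (fraction, with percent):

explained: PC1 0.4824 (48.24%), PC2 0.3412 (34.12%), PC3 0.1765 (17.65%);  cumulative: 0.4824, 0.8235, 1


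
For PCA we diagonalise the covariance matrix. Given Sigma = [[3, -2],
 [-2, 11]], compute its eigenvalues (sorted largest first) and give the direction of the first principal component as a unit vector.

Step 1 — characteristic polynomial of 2×2 Sigma:
  det(Sigma - λI) = λ² - trace · λ + det = 0.
  trace = 3 + 11 = 14, det = 3·11 - (-2)² = 29.
Step 2 — discriminant:
  Δ = trace² - 4·det = 196 - 116 = 80.
Step 3 — eigenvalues:
  λ = (trace ± √Δ)/2 = (14 ± 8.9443)/2,
  λ_1 = 11.4721,  λ_2 = 2.5279.

Step 4 — unit eigenvector for λ_1: solve (Sigma - λ_1 I)v = 0. First row:
  (3 - 11.4721)·v_x + (-2)·v_y = 0, i.e. (-8.4721)·v_x + (-2)·v_y = 0,
  so v ∝ (b, λ_1 - a) = (-2, 8.4721); multiply by -1 so the first entry is positive: u = (2, -8.4721).
  ||u|| = √((2)² + (-8.4721)²) = √(75.7771) ≈ 8.705,
  v_1 = u/||u|| ≈ (0.2298, -0.9732) (||v_1|| = 1).

λ_1 = 11.4721,  λ_2 = 2.5279;  v_1 ≈ (0.2298, -0.9732)


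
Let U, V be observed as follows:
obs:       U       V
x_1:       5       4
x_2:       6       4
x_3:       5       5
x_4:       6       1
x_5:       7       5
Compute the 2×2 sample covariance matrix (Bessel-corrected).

Step 1 — column means:
  mean(U) = (5 + 6 + 5 + 6 + 7) / 5 = 29/5 = 5.8
  mean(V) = (4 + 4 + 5 + 1 + 5) / 5 = 19/5 = 3.8

Step 2 — sample covariance S[i,j] = (1/(n-1)) · Σ_k (x_{k,i} - mean_i) · (x_{k,j} - mean_j), with n-1 = 4.
  S[U,U] = ((-0.8)·(-0.8) + (0.2)·(0.2) + (-0.8)·(-0.8) + (0.2)·(0.2) + (1.2)·(1.2)) / 4 = 2.8/4 = 0.7
  S[U,V] = ((-0.8)·(0.2) + (0.2)·(0.2) + (-0.8)·(1.2) + (0.2)·(-2.8) + (1.2)·(1.2)) / 4 = -0.2/4 = -0.05
  S[V,V] = ((0.2)·(0.2) + (0.2)·(0.2) + (1.2)·(1.2) + (-2.8)·(-2.8) + (1.2)·(1.2)) / 4 = 10.8/4 = 2.7

S is symmetric (S[j,i] = S[i,j]). Assembling:

S = [[0.7, -0.05],
 [-0.05, 2.7]]


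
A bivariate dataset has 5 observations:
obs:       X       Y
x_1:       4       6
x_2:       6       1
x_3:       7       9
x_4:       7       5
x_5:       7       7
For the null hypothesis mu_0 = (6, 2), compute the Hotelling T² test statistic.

Step 1 — sample mean vector:
  mean(X) = (4 + 6 + 7 + 7 + 7) / 5 = 31/5 = 6.2
  mean(Y) = (6 + 1 + 9 + 5 + 7) / 5 = 28/5 = 5.6
  x̄ = (6.2, 5.6),  deviation x̄ - mu_0 = (6.2, 5.6) - (6, 2) = (0.2, 3.6).

Step 2 — sample covariance matrix, S[i,j] = (1/(n-1)) · Σ_k (x_{k,i} - mean_i) · (x_{k,j} - mean_j), divisor n-1 = 4:
  S[X,X] = ((-2.2)·(-2.2) + (-0.2)·(-0.2) + (0.8)·(0.8) + (0.8)·(0.8) + (0.8)·(0.8)) / 4 = 6.8/4 = 1.7
  S[X,Y] = ((-2.2)·(0.4) + (-0.2)·(-4.6) + (0.8)·(3.4) + (0.8)·(-0.6) + (0.8)·(1.4)) / 4 = 3.4/4 = 0.85
  S[Y,Y] = ((0.4)·(0.4) + (-4.6)·(-4.6) + (3.4)·(3.4) + (-0.6)·(-0.6) + (1.4)·(1.4)) / 4 = 35.2/4 = 8.8
  S = [[1.7, 0.85],
 [0.85, 8.8]].

Step 3 — invert S. det(S) = 1.7·8.8 - (0.85)² = 14.2375.
  S^{-1} = (1/det) · [[d, -b], [-b, a]] = [[0.6181, -0.0597],
 [-0.0597, 0.1194]].

Step 4 — quadratic form (x̄ - mu_0)^T · S^{-1} · (x̄ - mu_0):
  S^{-1} · (x̄ - mu_0) = (-0.0913, 0.4179),
  (x̄ - mu_0)^T · [...] = (0.2)·(-0.0913) + (3.6)·(0.4179) = 1.4862.

Step 5 — scale by n: T² = 5 · 1.4862 = 7.4311.

T² ≈ 7.4311


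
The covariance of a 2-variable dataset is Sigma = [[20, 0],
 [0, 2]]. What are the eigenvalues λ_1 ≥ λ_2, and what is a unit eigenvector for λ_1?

Step 1 — characteristic polynomial of 2×2 Sigma:
  det(Sigma - λI) = λ² - trace · λ + det = 0.
  trace = 20 + 2 = 22, det = 20·2 - (0)² = 40.
Step 2 — discriminant:
  Δ = trace² - 4·det = 484 - 160 = 324.
Step 3 — eigenvalues:
  λ = (trace ± √Δ)/2 = (22 ± 18)/2,
  λ_1 = 20,  λ_2 = 2.

Step 4 — unit eigenvector for λ_1: Sigma is diagonal, so its eigenvectors are the coordinate axes. λ_1 = 20 is the diagonal entry on the first coordinate axis, hence
  v_1 = (1, 0) (||v_1|| = 1).

λ_1 = 20,  λ_2 = 2;  v_1 ≈ (1, 0)


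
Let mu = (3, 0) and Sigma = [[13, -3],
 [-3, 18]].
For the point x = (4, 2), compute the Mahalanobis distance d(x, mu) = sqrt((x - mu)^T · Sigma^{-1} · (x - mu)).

Step 1 — centre the observation: (x - mu) = (1, 2).

Step 2 — invert Sigma. det(Sigma) = 13·18 - (-3)² = 225.
  Sigma^{-1} = (1/det) · [[d, -b], [-b, a]] = [[0.08, 0.0133],
 [0.0133, 0.0578]].

Step 3 — form the quadratic (x - mu)^T · Sigma^{-1} · (x - mu):
  Sigma^{-1} · (x - mu) = (0.1067, 0.1289).
  (x - mu)^T · [Sigma^{-1} · (x - mu)] = (1)·(0.1067) + (2)·(0.1289) = 0.3644.

Step 4 — take square root: d = √(0.3644) ≈ 0.6037.

d(x, mu) = √(0.3644) ≈ 0.6037
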